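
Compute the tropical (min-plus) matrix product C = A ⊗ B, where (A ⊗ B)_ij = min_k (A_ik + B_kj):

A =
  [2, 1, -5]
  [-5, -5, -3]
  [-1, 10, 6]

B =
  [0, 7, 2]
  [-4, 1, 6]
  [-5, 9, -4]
A ⊗ B =
  [-10, 2, -9]
  [-9, -4, -7]
  [-1, 6, 1]

Apply the min-plus product entry-by-entry:
  C[0][0] = min over k of (A[0][0] + B[0][0] = 2 + 0 = 2, A[0][1] + B[1][0] = 1 + -4 = -3, A[0][2] + B[2][0] = -5 + -5 = -10) = -10 (attained at k = 2)
  C[0][1] = min over k of (A[0][0] + B[0][1] = 2 + 7 = 9, A[0][1] + B[1][1] = 1 + 1 = 2, A[0][2] + B[2][1] = -5 + 9 = 4) = 2 (attained at k = 1)
  C[0][2] = min over k of (A[0][0] + B[0][2] = 2 + 2 = 4, A[0][1] + B[1][2] = 1 + 6 = 7, A[0][2] + B[2][2] = -5 + -4 = -9) = -9 (attained at k = 2)
  C[1][0] = min over k of (A[1][0] + B[0][0] = -5 + 0 = -5, A[1][1] + B[1][0] = -5 + -4 = -9, A[1][2] + B[2][0] = -3 + -5 = -8) = -9 (attained at k = 1)
  C[1][1] = min over k of (A[1][0] + B[0][1] = -5 + 7 = 2, A[1][1] + B[1][1] = -5 + 1 = -4, A[1][2] + B[2][1] = -3 + 9 = 6) = -4 (attained at k = 1)
  C[1][2] = min over k of (A[1][0] + B[0][2] = -5 + 2 = -3, A[1][1] + B[1][2] = -5 + 6 = 1, A[1][2] + B[2][2] = -3 + -4 = -7) = -7 (attained at k = 2)
  C[2][0] = min over k of (A[2][0] + B[0][0] = -1 + 0 = -1, A[2][1] + B[1][0] = 10 + -4 = 6, A[2][2] + B[2][0] = 6 + -5 = 1) = -1 (attained at k = 0)
  C[2][1] = min over k of (A[2][0] + B[0][1] = -1 + 7 = 6, A[2][1] + B[1][1] = 10 + 1 = 11, A[2][2] + B[2][1] = 6 + 9 = 15) = 6 (attained at k = 0)
  C[2][2] = min over k of (A[2][0] + B[0][2] = -1 + 2 = 1, A[2][1] + B[1][2] = 10 + 6 = 16, A[2][2] + B[2][2] = 6 + -4 = 2) = 1 (attained at k = 0)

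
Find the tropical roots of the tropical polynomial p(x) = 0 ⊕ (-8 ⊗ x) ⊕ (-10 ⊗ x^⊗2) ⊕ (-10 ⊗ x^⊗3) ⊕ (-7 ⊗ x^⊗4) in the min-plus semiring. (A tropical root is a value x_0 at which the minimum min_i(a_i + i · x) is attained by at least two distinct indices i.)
Roots: {-3, 0, 2, 8}

Each tropical root is a break point of the lower envelope of the lines y = a_i + i · x (there are 5 lines, with slopes 0, 1, ..., 4). Only the lines that attain the minimum somewhere contribute to roots; other lines are dominated. Here the surviving (envelope) indices are i = 4, i = 3, i = 2, i = 1, i = 0.
Intersections between consecutive envelope lines give the roots: for adjacent envelope indices i < j the intersection is x = (a_i − a_j) / (j − i). Reading off the sorted break points: {-3, 0, 2, 8}.
Verification: at each break x_0, at least two indices attain the minimum of min_i(a_i + i · x_0).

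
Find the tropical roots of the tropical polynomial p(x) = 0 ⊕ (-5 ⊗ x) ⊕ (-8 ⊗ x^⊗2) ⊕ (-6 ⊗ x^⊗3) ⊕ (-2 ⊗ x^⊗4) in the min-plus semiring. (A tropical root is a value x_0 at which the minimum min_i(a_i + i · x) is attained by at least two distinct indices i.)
Roots: {-4, -2, 3, 5}

Each tropical root is a break point of the lower envelope of the lines y = a_i + i · x (there are 5 lines, with slopes 0, 1, ..., 4). Only the lines that attain the minimum somewhere contribute to roots; other lines are dominated. Here the surviving (envelope) indices are i = 4, i = 3, i = 2, i = 1, i = 0.
Intersections between consecutive envelope lines give the roots: for adjacent envelope indices i < j the intersection is x = (a_i − a_j) / (j − i). Reading off the sorted break points: {-4, -2, 3, 5}.
Verification: at each break x_0, at least two indices attain the minimum of min_i(a_i + i · x_0).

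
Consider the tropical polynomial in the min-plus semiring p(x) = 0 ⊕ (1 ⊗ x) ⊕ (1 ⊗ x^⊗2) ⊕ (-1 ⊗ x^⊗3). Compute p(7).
p(7) = 0

A tropical monomial a ⊗ x^⊗i evaluates to a + i · x. Evaluating each term at x = 7:
  Term 0 contributes 0 + 0 · 7 = 0
  Term 1 contributes 1 + 1 · 7 = 8
  Term 2 contributes 1 + 2 · 7 = 15
  Term 3 contributes -1 + 3 · 7 = 20
p(7) = ⊕ of these = min[0, 8, 15, 20] = 0.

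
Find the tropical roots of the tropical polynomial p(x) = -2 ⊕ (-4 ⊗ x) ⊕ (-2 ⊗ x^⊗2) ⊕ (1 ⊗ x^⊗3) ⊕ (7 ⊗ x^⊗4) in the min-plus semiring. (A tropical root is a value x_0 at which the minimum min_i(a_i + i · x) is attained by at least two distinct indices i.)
Roots: {-6, -3, -2, 2}

Each tropical root is a break point of the lower envelope of the lines y = a_i + i · x (there are 5 lines, with slopes 0, 1, ..., 4). Only the lines that attain the minimum somewhere contribute to roots; other lines are dominated. Here the surviving (envelope) indices are i = 4, i = 3, i = 2, i = 1, i = 0.
Intersections between consecutive envelope lines give the roots: for adjacent envelope indices i < j the intersection is x = (a_i − a_j) / (j − i). Reading off the sorted break points: {-6, -3, -2, 2}.
Verification: at each break x_0, at least two indices attain the minimum of min_i(a_i + i · x_0).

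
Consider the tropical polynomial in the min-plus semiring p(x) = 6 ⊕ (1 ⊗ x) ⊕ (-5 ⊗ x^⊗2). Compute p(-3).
p(-3) = -11

A tropical monomial a ⊗ x^⊗i evaluates to a + i · x. Evaluating each term at x = -3:
  Term 0 contributes 6 + 0 · -3 = 6
  Term 1 contributes 1 + 1 · -3 = -2
  Term 2 contributes -5 + 2 · -3 = -11
p(-3) = ⊕ of these = min[6, -2, -11] = -11.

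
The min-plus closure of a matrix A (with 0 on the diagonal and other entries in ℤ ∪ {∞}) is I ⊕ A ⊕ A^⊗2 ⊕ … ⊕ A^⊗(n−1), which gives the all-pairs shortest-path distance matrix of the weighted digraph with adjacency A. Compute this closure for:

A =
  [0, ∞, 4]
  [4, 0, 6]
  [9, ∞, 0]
Closure =
  [0, ∞, 4]
  [4, 0, 6]
  [9, ∞, 0]

This is the Floyd-Warshall all-pairs shortest-path computation. For each intermediate vertex k = 0, 1, …, 2, update dist[i][j] ← min(dist[i][j], dist[i][k] + dist[k][j]). The final matrix gives, for each (i, j), the minimum total weight of any directed path from i to j (possibly empty when i = j).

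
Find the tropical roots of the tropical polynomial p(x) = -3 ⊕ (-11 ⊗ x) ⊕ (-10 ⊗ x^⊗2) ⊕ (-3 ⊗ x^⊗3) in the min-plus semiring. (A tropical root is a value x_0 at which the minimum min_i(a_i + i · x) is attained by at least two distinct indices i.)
Roots: {-7, -1, 8}

Each tropical root is a break point of the lower envelope of the lines y = a_i + i · x (there are 4 lines, with slopes 0, 1, ..., 3). Only the lines that attain the minimum somewhere contribute to roots; other lines are dominated. Here the surviving (envelope) indices are i = 3, i = 2, i = 1, i = 0.
Intersections between consecutive envelope lines give the roots: for adjacent envelope indices i < j the intersection is x = (a_i − a_j) / (j − i). Reading off the sorted break points: {-7, -1, 8}.
Verification: at each break x_0, at least two indices attain the minimum of min_i(a_i + i · x_0).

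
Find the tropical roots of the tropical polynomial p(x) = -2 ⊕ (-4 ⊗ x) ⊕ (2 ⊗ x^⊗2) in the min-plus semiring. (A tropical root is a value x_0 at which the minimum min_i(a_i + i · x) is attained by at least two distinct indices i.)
Roots: {-6, 2}

Each tropical root is a break point of the lower envelope of the lines y = a_i + i · x (there are 3 lines, with slopes 0, 1, ..., 2). Only the lines that attain the minimum somewhere contribute to roots; other lines are dominated. Here the surviving (envelope) indices are i = 2, i = 1, i = 0.
Intersections between consecutive envelope lines give the roots: for adjacent envelope indices i < j the intersection is x = (a_i − a_j) / (j − i). Reading off the sorted break points: {-6, 2}.
Verification: at each break x_0, at least two indices attain the minimum of min_i(a_i + i · x_0).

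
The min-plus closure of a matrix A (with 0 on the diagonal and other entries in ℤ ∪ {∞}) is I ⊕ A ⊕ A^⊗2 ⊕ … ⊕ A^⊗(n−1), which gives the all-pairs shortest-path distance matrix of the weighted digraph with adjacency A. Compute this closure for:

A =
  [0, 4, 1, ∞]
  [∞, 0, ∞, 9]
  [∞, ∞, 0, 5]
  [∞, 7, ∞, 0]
Closure =
  [0, 4, 1, 6]
  [∞, 0, ∞, 9]
  [∞, 12, 0, 5]
  [∞, 7, ∞, 0]

This is the Floyd-Warshall all-pairs shortest-path computation. For each intermediate vertex k = 0, 1, …, 3, update dist[i][j] ← min(dist[i][j], dist[i][k] + dist[k][j]). The final matrix gives, for each (i, j), the minimum total weight of any directed path from i to j (possibly empty when i = j).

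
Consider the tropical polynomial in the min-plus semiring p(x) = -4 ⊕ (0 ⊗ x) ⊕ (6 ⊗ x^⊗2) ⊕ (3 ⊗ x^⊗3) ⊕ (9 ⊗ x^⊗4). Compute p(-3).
p(-3) = -6

A tropical monomial a ⊗ x^⊗i evaluates to a + i · x. Evaluating each term at x = -3:
  Term 0 contributes -4 + 0 · -3 = -4
  Term 1 contributes 0 + 1 · -3 = -3
  Term 2 contributes 6 + 2 · -3 = 0
  Term 3 contributes 3 + 3 · -3 = -6
  Term 4 contributes 9 + 4 · -3 = -3
p(-3) = ⊕ of these = min[-4, -3, 0, -6, -3] = -6.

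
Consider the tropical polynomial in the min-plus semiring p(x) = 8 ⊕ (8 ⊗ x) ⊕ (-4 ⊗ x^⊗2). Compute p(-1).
p(-1) = -6

A tropical monomial a ⊗ x^⊗i evaluates to a + i · x. Evaluating each term at x = -1:
  Term 0 contributes 8 + 0 · -1 = 8
  Term 1 contributes 8 + 1 · -1 = 7
  Term 2 contributes -4 + 2 · -1 = -6
p(-1) = ⊕ of these = min[8, 7, -6] = -6.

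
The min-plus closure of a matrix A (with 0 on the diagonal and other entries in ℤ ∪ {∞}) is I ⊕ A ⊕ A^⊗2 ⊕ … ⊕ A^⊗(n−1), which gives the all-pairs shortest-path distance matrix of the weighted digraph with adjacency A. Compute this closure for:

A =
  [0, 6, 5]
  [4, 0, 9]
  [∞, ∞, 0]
Closure =
  [0, 6, 5]
  [4, 0, 9]
  [∞, ∞, 0]

This is the Floyd-Warshall all-pairs shortest-path computation. For each intermediate vertex k = 0, 1, …, 2, update dist[i][j] ← min(dist[i][j], dist[i][k] + dist[k][j]). The final matrix gives, for each (i, j), the minimum total weight of any directed path from i to j (possibly empty when i = j).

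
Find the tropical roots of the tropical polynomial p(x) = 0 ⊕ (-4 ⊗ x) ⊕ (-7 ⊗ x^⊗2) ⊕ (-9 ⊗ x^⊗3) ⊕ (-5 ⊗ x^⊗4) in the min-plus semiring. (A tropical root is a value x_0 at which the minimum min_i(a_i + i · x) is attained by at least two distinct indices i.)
Roots: {-4, 2, 3, 4}

Each tropical root is a break point of the lower envelope of the lines y = a_i + i · x (there are 5 lines, with slopes 0, 1, ..., 4). Only the lines that attain the minimum somewhere contribute to roots; other lines are dominated. Here the surviving (envelope) indices are i = 4, i = 3, i = 2, i = 1, i = 0.
Intersections between consecutive envelope lines give the roots: for adjacent envelope indices i < j the intersection is x = (a_i − a_j) / (j − i). Reading off the sorted break points: {-4, 2, 3, 4}.
Verification: at each break x_0, at least two indices attain the minimum of min_i(a_i + i · x_0).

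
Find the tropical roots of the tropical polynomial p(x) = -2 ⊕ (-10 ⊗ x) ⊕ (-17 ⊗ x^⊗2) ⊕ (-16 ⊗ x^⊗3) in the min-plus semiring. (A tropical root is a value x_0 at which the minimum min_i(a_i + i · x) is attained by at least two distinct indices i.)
Roots: {-1, 7, 8}

Each tropical root is a break point of the lower envelope of the lines y = a_i + i · x (there are 4 lines, with slopes 0, 1, ..., 3). Only the lines that attain the minimum somewhere contribute to roots; other lines are dominated. Here the surviving (envelope) indices are i = 3, i = 2, i = 1, i = 0.
Intersections between consecutive envelope lines give the roots: for adjacent envelope indices i < j the intersection is x = (a_i − a_j) / (j − i). Reading off the sorted break points: {-1, 7, 8}.
Verification: at each break x_0, at least two indices attain the minimum of min_i(a_i + i · x_0).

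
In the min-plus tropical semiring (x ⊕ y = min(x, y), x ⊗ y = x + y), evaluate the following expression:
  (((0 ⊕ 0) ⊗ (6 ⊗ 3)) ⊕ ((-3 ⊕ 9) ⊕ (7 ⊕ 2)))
(((0 ⊕ 0) ⊗ (6 ⊗ 3)) ⊕ ((-3 ⊕ 9) ⊕ (7 ⊕ 2))) = -3

Expand innermost to outermost. Recall ⊕ takes the minimum of its arguments and ⊗ takes their sum. Working out the expression (((0 ⊕ 0) ⊗ (6 ⊗ 3)) ⊕ ((-3 ⊕ 9) ⊕ (7 ⊕ 2))) gives -3.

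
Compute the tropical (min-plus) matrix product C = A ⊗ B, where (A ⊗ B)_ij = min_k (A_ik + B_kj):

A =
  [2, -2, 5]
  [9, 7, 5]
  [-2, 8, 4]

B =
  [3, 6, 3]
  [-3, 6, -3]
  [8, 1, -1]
A ⊗ B =
  [-5, 4, -5]
  [4, 6, 4]
  [1, 4, 1]

Apply the min-plus product entry-by-entry:
  C[0][0] = min over k of (A[0][0] + B[0][0] = 2 + 3 = 5, A[0][1] + B[1][0] = -2 + -3 = -5, A[0][2] + B[2][0] = 5 + 8 = 13) = -5 (attained at k = 1)
  C[0][1] = min over k of (A[0][0] + B[0][1] = 2 + 6 = 8, A[0][1] + B[1][1] = -2 + 6 = 4, A[0][2] + B[2][1] = 5 + 1 = 6) = 4 (attained at k = 1)
  C[0][2] = min over k of (A[0][0] + B[0][2] = 2 + 3 = 5, A[0][1] + B[1][2] = -2 + -3 = -5, A[0][2] + B[2][2] = 5 + -1 = 4) = -5 (attained at k = 1)
  C[1][0] = min over k of (A[1][0] + B[0][0] = 9 + 3 = 12, A[1][1] + B[1][0] = 7 + -3 = 4, A[1][2] + B[2][0] = 5 + 8 = 13) = 4 (attained at k = 1)
  C[1][1] = min over k of (A[1][0] + B[0][1] = 9 + 6 = 15, A[1][1] + B[1][1] = 7 + 6 = 13, A[1][2] + B[2][1] = 5 + 1 = 6) = 6 (attained at k = 2)
  C[1][2] = min over k of (A[1][0] + B[0][2] = 9 + 3 = 12, A[1][1] + B[1][2] = 7 + -3 = 4, A[1][2] + B[2][2] = 5 + -1 = 4) = 4 (attained at k = 1)
  C[2][0] = min over k of (A[2][0] + B[0][0] = -2 + 3 = 1, A[2][1] + B[1][0] = 8 + -3 = 5, A[2][2] + B[2][0] = 4 + 8 = 12) = 1 (attained at k = 0)
  C[2][1] = min over k of (A[2][0] + B[0][1] = -2 + 6 = 4, A[2][1] + B[1][1] = 8 + 6 = 14, A[2][2] + B[2][1] = 4 + 1 = 5) = 4 (attained at k = 0)
  C[2][2] = min over k of (A[2][0] + B[0][2] = -2 + 3 = 1, A[2][1] + B[1][2] = 8 + -3 = 5, A[2][2] + B[2][2] = 4 + -1 = 3) = 1 (attained at k = 0)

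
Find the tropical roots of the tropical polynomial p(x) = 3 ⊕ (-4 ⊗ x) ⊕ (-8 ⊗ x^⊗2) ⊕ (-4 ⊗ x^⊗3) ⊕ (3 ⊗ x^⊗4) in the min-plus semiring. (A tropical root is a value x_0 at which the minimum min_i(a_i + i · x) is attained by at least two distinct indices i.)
Roots: {-7, -4, 4, 7}

Each tropical root is a break point of the lower envelope of the lines y = a_i + i · x (there are 5 lines, with slopes 0, 1, ..., 4). Only the lines that attain the minimum somewhere contribute to roots; other lines are dominated. Here the surviving (envelope) indices are i = 4, i = 3, i = 2, i = 1, i = 0.
Intersections between consecutive envelope lines give the roots: for adjacent envelope indices i < j the intersection is x = (a_i − a_j) / (j − i). Reading off the sorted break points: {-7, -4, 4, 7}.
Verification: at each break x_0, at least two indices attain the minimum of min_i(a_i + i · x_0).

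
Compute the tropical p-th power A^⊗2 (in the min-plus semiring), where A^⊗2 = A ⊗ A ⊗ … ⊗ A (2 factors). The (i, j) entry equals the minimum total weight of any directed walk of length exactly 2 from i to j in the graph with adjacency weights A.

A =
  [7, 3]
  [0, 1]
A^⊗2 =
  [3, 4]
  [1, 2]

Each entry (A^⊗2)_ij equals the minimum over all length-2 walks i = v_0 → v_1 → … → v_2 = j of Σ_t A[v_t][v_{t+1}]. For example, for (i, j) = (0, 1) we minimise over 2 possible intermediate vertex sequences; the minimum is 4, attained along the walk 0 → 1 → 1.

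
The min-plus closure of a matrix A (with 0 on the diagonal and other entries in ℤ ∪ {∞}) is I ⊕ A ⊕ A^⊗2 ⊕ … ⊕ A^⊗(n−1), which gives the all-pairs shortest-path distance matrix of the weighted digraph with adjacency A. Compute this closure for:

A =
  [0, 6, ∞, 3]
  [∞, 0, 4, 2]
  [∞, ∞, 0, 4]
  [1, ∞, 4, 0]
Closure =
  [0, 6, 7, 3]
  [3, 0, 4, 2]
  [5, 11, 0, 4]
  [1, 7, 4, 0]

This is the Floyd-Warshall all-pairs shortest-path computation. For each intermediate vertex k = 0, 1, …, 3, update dist[i][j] ← min(dist[i][j], dist[i][k] + dist[k][j]). The final matrix gives, for each (i, j), the minimum total weight of any directed path from i to j (possibly empty when i = j).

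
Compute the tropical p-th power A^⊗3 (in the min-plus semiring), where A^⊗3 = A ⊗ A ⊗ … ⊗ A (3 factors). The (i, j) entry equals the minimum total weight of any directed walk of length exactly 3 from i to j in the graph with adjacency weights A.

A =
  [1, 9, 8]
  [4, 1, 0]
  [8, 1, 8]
A^⊗3 =
  [3, 10, 9]
  [5, 2, 1]
  [6, 2, 2]

Each entry (A^⊗3)_ij equals the minimum over all length-3 walks i = v_0 → v_1 → … → v_3 = j of Σ_t A[v_t][v_{t+1}]. For example, for (i, j) = (0, 2) we minimise over 9 possible intermediate vertex sequences; the minimum is 9, attained along the walk 0 → 2 → 1 → 2.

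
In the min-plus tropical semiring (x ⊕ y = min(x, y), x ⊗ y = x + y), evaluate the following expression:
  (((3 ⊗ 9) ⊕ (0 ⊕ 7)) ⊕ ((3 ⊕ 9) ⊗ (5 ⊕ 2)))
(((3 ⊗ 9) ⊕ (0 ⊕ 7)) ⊕ ((3 ⊕ 9) ⊗ (5 ⊕ 2))) = 0

Expand innermost to outermost. Recall ⊕ takes the minimum of its arguments and ⊗ takes their sum. Working out the expression (((3 ⊗ 9) ⊕ (0 ⊕ 7)) ⊕ ((3 ⊕ 9) ⊗ (5 ⊕ 2))) gives 0.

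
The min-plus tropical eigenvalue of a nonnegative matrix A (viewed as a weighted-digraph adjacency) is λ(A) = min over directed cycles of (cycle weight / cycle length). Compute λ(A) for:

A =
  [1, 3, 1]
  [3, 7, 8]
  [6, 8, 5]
λ(A) = 1

Enumerate directed cycles and compute their means (weight / length). Sample:
  cycle 0 → 0: weight = 1, length = 1, mean = 1/1 ≈ 1.000
  cycle 1 → 1: weight = 7, length = 1, mean = 7/1 ≈ 7.000
  cycle 2 → 2: weight = 5, length = 1, mean = 5/1 ≈ 5.000
  cycle 0 → 1 → 0: weight = 6, length = 2, mean = 6/2 ≈ 3.000
  cycle 0 → 2 → 0: weight = 7, length = 2, mean = 7/2 ≈ 3.500
  cycle 1 → 0 → 1: weight = 6, length = 2, mean = 6/2 ≈ 3.000
Minimum mean = 1.000, attained e.g. along the cycle 0 → 0 with weight 1 and length 1. So λ(A) = 1/1 = 1.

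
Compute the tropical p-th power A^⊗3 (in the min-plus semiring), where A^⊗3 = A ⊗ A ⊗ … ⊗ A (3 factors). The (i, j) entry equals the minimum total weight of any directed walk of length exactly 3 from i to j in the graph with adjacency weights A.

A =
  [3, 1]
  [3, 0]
A^⊗3 =
  [4, 1]
  [3, 0]

Each entry (A^⊗3)_ij equals the minimum over all length-3 walks i = v_0 → v_1 → … → v_3 = j of Σ_t A[v_t][v_{t+1}]. For example, for (i, j) = (0, 1) we minimise over 4 possible intermediate vertex sequences; the minimum is 1, attained along the walk 0 → 1 → 1 → 1.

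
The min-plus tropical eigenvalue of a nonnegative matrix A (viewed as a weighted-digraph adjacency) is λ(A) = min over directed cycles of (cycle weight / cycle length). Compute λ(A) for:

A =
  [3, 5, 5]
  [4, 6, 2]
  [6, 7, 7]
λ(A) = 3

Enumerate directed cycles and compute their means (weight / length). Sample:
  cycle 0 → 0: weight = 3, length = 1, mean = 3/1 ≈ 3.000
  cycle 1 → 1: weight = 6, length = 1, mean = 6/1 ≈ 6.000
  cycle 2 → 2: weight = 7, length = 1, mean = 7/1 ≈ 7.000
  cycle 0 → 1 → 0: weight = 9, length = 2, mean = 9/2 ≈ 4.500
  cycle 0 → 2 → 0: weight = 11, length = 2, mean = 11/2 ≈ 5.500
  cycle 1 → 0 → 1: weight = 9, length = 2, mean = 9/2 ≈ 4.500
Minimum mean = 3.000, attained e.g. along the cycle 0 → 0 with weight 3 and length 1. So λ(A) = 3/1 = 3.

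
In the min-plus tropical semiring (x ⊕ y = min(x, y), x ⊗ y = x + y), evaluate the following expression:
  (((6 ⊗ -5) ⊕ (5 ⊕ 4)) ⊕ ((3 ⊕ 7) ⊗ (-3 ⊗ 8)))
(((6 ⊗ -5) ⊕ (5 ⊕ 4)) ⊕ ((3 ⊕ 7) ⊗ (-3 ⊗ 8))) = 1

Expand innermost to outermost. Recall ⊕ takes the minimum of its arguments and ⊗ takes their sum. Working out the expression (((6 ⊗ -5) ⊕ (5 ⊕ 4)) ⊕ ((3 ⊕ 7) ⊗ (-3 ⊗ 8))) gives 1.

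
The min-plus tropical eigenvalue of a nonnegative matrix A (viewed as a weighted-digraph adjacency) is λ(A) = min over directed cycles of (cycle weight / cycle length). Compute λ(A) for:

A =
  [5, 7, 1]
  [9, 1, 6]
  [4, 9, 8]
λ(A) = 1

Enumerate directed cycles and compute their means (weight / length). Sample:
  cycle 0 → 0: weight = 5, length = 1, mean = 5/1 ≈ 5.000
  cycle 1 → 1: weight = 1, length = 1, mean = 1/1 ≈ 1.000
  cycle 2 → 2: weight = 8, length = 1, mean = 8/1 ≈ 8.000
  cycle 0 → 1 → 0: weight = 16, length = 2, mean = 16/2 ≈ 8.000
  cycle 0 → 2 → 0: weight = 5, length = 2, mean = 5/2 ≈ 2.500
  cycle 1 → 0 → 1: weight = 16, length = 2, mean = 16/2 ≈ 8.000
Minimum mean = 1.000, attained e.g. along the cycle 1 → 1 with weight 1 and length 1. So λ(A) = 1/1 = 1.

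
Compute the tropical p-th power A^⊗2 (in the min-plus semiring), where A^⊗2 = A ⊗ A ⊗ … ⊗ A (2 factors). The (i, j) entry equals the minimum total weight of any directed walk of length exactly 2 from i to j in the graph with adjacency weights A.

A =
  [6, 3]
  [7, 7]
A^⊗2 =
  [10, 9]
  [13, 10]

Each entry (A^⊗2)_ij equals the minimum over all length-2 walks i = v_0 → v_1 → … → v_2 = j of Σ_t A[v_t][v_{t+1}]. For example, for (i, j) = (0, 1) we minimise over 2 possible intermediate vertex sequences; the minimum is 9, attained along the walk 0 → 0 → 1.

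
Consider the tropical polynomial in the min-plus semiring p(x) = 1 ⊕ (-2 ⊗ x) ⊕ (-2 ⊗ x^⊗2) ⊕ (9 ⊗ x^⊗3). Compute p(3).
p(3) = 1

A tropical monomial a ⊗ x^⊗i evaluates to a + i · x. Evaluating each term at x = 3:
  Term 0 contributes 1 + 0 · 3 = 1
  Term 1 contributes -2 + 1 · 3 = 1
  Term 2 contributes -2 + 2 · 3 = 4
  Term 3 contributes 9 + 3 · 3 = 18
p(3) = ⊕ of these = min[1, 1, 4, 18] = 1.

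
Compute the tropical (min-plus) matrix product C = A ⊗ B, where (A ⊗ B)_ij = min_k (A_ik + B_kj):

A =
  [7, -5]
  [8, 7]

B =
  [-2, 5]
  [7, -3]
A ⊗ B =
  [2, -8]
  [6, 4]

Apply the min-plus product entry-by-entry:
  C[0][0] = min over k of (A[0][0] + B[0][0] = 7 + -2 = 5, A[0][1] + B[1][0] = -5 + 7 = 2) = 2 (attained at k = 1)
  C[0][1] = min over k of (A[0][0] + B[0][1] = 7 + 5 = 12, A[0][1] + B[1][1] = -5 + -3 = -8) = -8 (attained at k = 1)
  C[1][0] = min over k of (A[1][0] + B[0][0] = 8 + -2 = 6, A[1][1] + B[1][0] = 7 + 7 = 14) = 6 (attained at k = 0)
  C[1][1] = min over k of (A[1][0] + B[0][1] = 8 + 5 = 13, A[1][1] + B[1][1] = 7 + -3 = 4) = 4 (attained at k = 1)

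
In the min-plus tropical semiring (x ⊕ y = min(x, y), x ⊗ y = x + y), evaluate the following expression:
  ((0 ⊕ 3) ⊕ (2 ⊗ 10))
((0 ⊕ 3) ⊕ (2 ⊗ 10)) = 0

Expand innermost to outermost. Recall ⊕ takes the minimum of its arguments and ⊗ takes their sum. Working out the expression ((0 ⊕ 3) ⊕ (2 ⊗ 10)) gives 0.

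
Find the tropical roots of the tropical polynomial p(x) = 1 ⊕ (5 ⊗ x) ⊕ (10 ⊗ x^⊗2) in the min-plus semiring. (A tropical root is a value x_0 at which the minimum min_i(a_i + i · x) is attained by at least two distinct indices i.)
Roots: {-5, -4}

Each tropical root is a break point of the lower envelope of the lines y = a_i + i · x (there are 3 lines, with slopes 0, 1, ..., 2). Only the lines that attain the minimum somewhere contribute to roots; other lines are dominated. Here the surviving (envelope) indices are i = 2, i = 1, i = 0.
Intersections between consecutive envelope lines give the roots: for adjacent envelope indices i < j the intersection is x = (a_i − a_j) / (j − i). Reading off the sorted break points: {-5, -4}.
Verification: at each break x_0, at least two indices attain the minimum of min_i(a_i + i · x_0).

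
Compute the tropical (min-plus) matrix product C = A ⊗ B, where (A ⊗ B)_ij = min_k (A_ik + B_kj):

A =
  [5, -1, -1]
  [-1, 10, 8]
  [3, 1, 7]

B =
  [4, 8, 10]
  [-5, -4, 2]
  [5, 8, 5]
A ⊗ B =
  [-6, -5, 1]
  [3, 6, 9]
  [-4, -3, 3]

Apply the min-plus product entry-by-entry:
  C[0][0] = min over k of (A[0][0] + B[0][0] = 5 + 4 = 9, A[0][1] + B[1][0] = -1 + -5 = -6, A[0][2] + B[2][0] = -1 + 5 = 4) = -6 (attained at k = 1)
  C[0][1] = min over k of (A[0][0] + B[0][1] = 5 + 8 = 13, A[0][1] + B[1][1] = -1 + -4 = -5, A[0][2] + B[2][1] = -1 + 8 = 7) = -5 (attained at k = 1)
  C[0][2] = min over k of (A[0][0] + B[0][2] = 5 + 10 = 15, A[0][1] + B[1][2] = -1 + 2 = 1, A[0][2] + B[2][2] = -1 + 5 = 4) = 1 (attained at k = 1)
  C[1][0] = min over k of (A[1][0] + B[0][0] = -1 + 4 = 3, A[1][1] + B[1][0] = 10 + -5 = 5, A[1][2] + B[2][0] = 8 + 5 = 13) = 3 (attained at k = 0)
  C[1][1] = min over k of (A[1][0] + B[0][1] = -1 + 8 = 7, A[1][1] + B[1][1] = 10 + -4 = 6, A[1][2] + B[2][1] = 8 + 8 = 16) = 6 (attained at k = 1)
  C[1][2] = min over k of (A[1][0] + B[0][2] = -1 + 10 = 9, A[1][1] + B[1][2] = 10 + 2 = 12, A[1][2] + B[2][2] = 8 + 5 = 13) = 9 (attained at k = 0)
  C[2][0] = min over k of (A[2][0] + B[0][0] = 3 + 4 = 7, A[2][1] + B[1][0] = 1 + -5 = -4, A[2][2] + B[2][0] = 7 + 5 = 12) = -4 (attained at k = 1)
  C[2][1] = min over k of (A[2][0] + B[0][1] = 3 + 8 = 11, A[2][1] + B[1][1] = 1 + -4 = -3, A[2][2] + B[2][1] = 7 + 8 = 15) = -3 (attained at k = 1)
  C[2][2] = min over k of (A[2][0] + B[0][2] = 3 + 10 = 13, A[2][1] + B[1][2] = 1 + 2 = 3, A[2][2] + B[2][2] = 7 + 5 = 12) = 3 (attained at k = 1)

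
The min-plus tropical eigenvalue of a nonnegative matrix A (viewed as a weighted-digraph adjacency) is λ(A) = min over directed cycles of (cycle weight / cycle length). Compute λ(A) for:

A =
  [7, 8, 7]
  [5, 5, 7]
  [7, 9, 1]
λ(A) = 1

Enumerate directed cycles and compute their means (weight / length). Sample:
  cycle 0 → 0: weight = 7, length = 1, mean = 7/1 ≈ 7.000
  cycle 1 → 1: weight = 5, length = 1, mean = 5/1 ≈ 5.000
  cycle 2 → 2: weight = 1, length = 1, mean = 1/1 ≈ 1.000
  cycle 0 → 1 → 0: weight = 13, length = 2, mean = 13/2 ≈ 6.500
  cycle 0 → 2 → 0: weight = 14, length = 2, mean = 14/2 ≈ 7.000
  cycle 1 → 0 → 1: weight = 13, length = 2, mean = 13/2 ≈ 6.500
Minimum mean = 1.000, attained e.g. along the cycle 2 → 2 with weight 1 and length 1. So λ(A) = 1/1 = 1.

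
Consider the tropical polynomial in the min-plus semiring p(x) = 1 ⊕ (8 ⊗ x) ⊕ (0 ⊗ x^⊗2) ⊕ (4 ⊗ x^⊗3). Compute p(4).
p(4) = 1

A tropical monomial a ⊗ x^⊗i evaluates to a + i · x. Evaluating each term at x = 4:
  Term 0 contributes 1 + 0 · 4 = 1
  Term 1 contributes 8 + 1 · 4 = 12
  Term 2 contributes 0 + 2 · 4 = 8
  Term 3 contributes 4 + 3 · 4 = 16
p(4) = ⊕ of these = min[1, 12, 8, 16] = 1.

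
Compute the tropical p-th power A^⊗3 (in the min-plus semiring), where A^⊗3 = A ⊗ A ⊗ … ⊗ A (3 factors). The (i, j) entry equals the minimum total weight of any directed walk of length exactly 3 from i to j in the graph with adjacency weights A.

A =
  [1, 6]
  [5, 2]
A^⊗3 =
  [3, 8]
  [7, 6]

Each entry (A^⊗3)_ij equals the minimum over all length-3 walks i = v_0 → v_1 → … → v_3 = j of Σ_t A[v_t][v_{t+1}]. For example, for (i, j) = (0, 1) we minimise over 4 possible intermediate vertex sequences; the minimum is 8, attained along the walk 0 → 0 → 0 → 1.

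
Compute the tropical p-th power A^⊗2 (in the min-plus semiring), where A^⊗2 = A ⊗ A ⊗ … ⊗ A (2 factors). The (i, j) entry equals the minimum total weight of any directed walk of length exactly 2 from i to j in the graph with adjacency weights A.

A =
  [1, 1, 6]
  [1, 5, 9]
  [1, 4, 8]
A^⊗2 =
  [2, 2, 7]
  [2, 2, 7]
  [2, 2, 7]

Each entry (A^⊗2)_ij equals the minimum over all length-2 walks i = v_0 → v_1 → … → v_2 = j of Σ_t A[v_t][v_{t+1}]. For example, for (i, j) = (0, 2) we minimise over 3 possible intermediate vertex sequences; the minimum is 7, attained along the walk 0 → 0 → 2.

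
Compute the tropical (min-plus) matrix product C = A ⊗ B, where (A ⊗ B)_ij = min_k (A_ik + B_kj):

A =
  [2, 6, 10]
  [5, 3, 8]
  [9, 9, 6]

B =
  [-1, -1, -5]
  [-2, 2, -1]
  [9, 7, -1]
A ⊗ B =
  [1, 1, -3]
  [1, 4, 0]
  [7, 8, 4]

Apply the min-plus product entry-by-entry:
  C[0][0] = min over k of (A[0][0] + B[0][0] = 2 + -1 = 1, A[0][1] + B[1][0] = 6 + -2 = 4, A[0][2] + B[2][0] = 10 + 9 = 19) = 1 (attained at k = 0)
  C[0][1] = min over k of (A[0][0] + B[0][1] = 2 + -1 = 1, A[0][1] + B[1][1] = 6 + 2 = 8, A[0][2] + B[2][1] = 10 + 7 = 17) = 1 (attained at k = 0)
  C[0][2] = min over k of (A[0][0] + B[0][2] = 2 + -5 = -3, A[0][1] + B[1][2] = 6 + -1 = 5, A[0][2] + B[2][2] = 10 + -1 = 9) = -3 (attained at k = 0)
  C[1][0] = min over k of (A[1][0] + B[0][0] = 5 + -1 = 4, A[1][1] + B[1][0] = 3 + -2 = 1, A[1][2] + B[2][0] = 8 + 9 = 17) = 1 (attained at k = 1)
  C[1][1] = min over k of (A[1][0] + B[0][1] = 5 + -1 = 4, A[1][1] + B[1][1] = 3 + 2 = 5, A[1][2] + B[2][1] = 8 + 7 = 15) = 4 (attained at k = 0)
  C[1][2] = min over k of (A[1][0] + B[0][2] = 5 + -5 = 0, A[1][1] + B[1][2] = 3 + -1 = 2, A[1][2] + B[2][2] = 8 + -1 = 7) = 0 (attained at k = 0)
  C[2][0] = min over k of (A[2][0] + B[0][0] = 9 + -1 = 8, A[2][1] + B[1][0] = 9 + -2 = 7, A[2][2] + B[2][0] = 6 + 9 = 15) = 7 (attained at k = 1)
  C[2][1] = min over k of (A[2][0] + B[0][1] = 9 + -1 = 8, A[2][1] + B[1][1] = 9 + 2 = 11, A[2][2] + B[2][1] = 6 + 7 = 13) = 8 (attained at k = 0)
  C[2][2] = min over k of (A[2][0] + B[0][2] = 9 + -5 = 4, A[2][1] + B[1][2] = 9 + -1 = 8, A[2][2] + B[2][2] = 6 + -1 = 5) = 4 (attained at k = 0)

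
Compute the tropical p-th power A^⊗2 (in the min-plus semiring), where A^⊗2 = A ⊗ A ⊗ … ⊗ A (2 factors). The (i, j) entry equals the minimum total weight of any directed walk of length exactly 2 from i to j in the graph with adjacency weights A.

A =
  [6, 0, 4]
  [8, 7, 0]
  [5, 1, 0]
A^⊗2 =
  [8, 5, 0]
  [5, 1, 0]
  [5, 1, 0]

Each entry (A^⊗2)_ij equals the minimum over all length-2 walks i = v_0 → v_1 → … → v_2 = j of Σ_t A[v_t][v_{t+1}]. For example, for (i, j) = (0, 2) we minimise over 3 possible intermediate vertex sequences; the minimum is 0, attained along the walk 0 → 1 → 2.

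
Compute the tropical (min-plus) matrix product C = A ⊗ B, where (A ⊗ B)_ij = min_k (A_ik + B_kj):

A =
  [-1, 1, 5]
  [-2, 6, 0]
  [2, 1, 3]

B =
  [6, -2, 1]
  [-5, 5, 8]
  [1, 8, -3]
A ⊗ B =
  [-4, -3, 0]
  [1, -4, -3]
  [-4, 0, 0]

Apply the min-plus product entry-by-entry:
  C[0][0] = min over k of (A[0][0] + B[0][0] = -1 + 6 = 5, A[0][1] + B[1][0] = 1 + -5 = -4, A[0][2] + B[2][0] = 5 + 1 = 6) = -4 (attained at k = 1)
  C[0][1] = min over k of (A[0][0] + B[0][1] = -1 + -2 = -3, A[0][1] + B[1][1] = 1 + 5 = 6, A[0][2] + B[2][1] = 5 + 8 = 13) = -3 (attained at k = 0)
  C[0][2] = min over k of (A[0][0] + B[0][2] = -1 + 1 = 0, A[0][1] + B[1][2] = 1 + 8 = 9, A[0][2] + B[2][2] = 5 + -3 = 2) = 0 (attained at k = 0)
  C[1][0] = min over k of (A[1][0] + B[0][0] = -2 + 6 = 4, A[1][1] + B[1][0] = 6 + -5 = 1, A[1][2] + B[2][0] = 0 + 1 = 1) = 1 (attained at k = 1)
  C[1][1] = min over k of (A[1][0] + B[0][1] = -2 + -2 = -4, A[1][1] + B[1][1] = 6 + 5 = 11, A[1][2] + B[2][1] = 0 + 8 = 8) = -4 (attained at k = 0)
  C[1][2] = min over k of (A[1][0] + B[0][2] = -2 + 1 = -1, A[1][1] + B[1][2] = 6 + 8 = 14, A[1][2] + B[2][2] = 0 + -3 = -3) = -3 (attained at k = 2)
  C[2][0] = min over k of (A[2][0] + B[0][0] = 2 + 6 = 8, A[2][1] + B[1][0] = 1 + -5 = -4, A[2][2] + B[2][0] = 3 + 1 = 4) = -4 (attained at k = 1)
  C[2][1] = min over k of (A[2][0] + B[0][1] = 2 + -2 = 0, A[2][1] + B[1][1] = 1 + 5 = 6, A[2][2] + B[2][1] = 3 + 8 = 11) = 0 (attained at k = 0)
  C[2][2] = min over k of (A[2][0] + B[0][2] = 2 + 1 = 3, A[2][1] + B[1][2] = 1 + 8 = 9, A[2][2] + B[2][2] = 3 + -3 = 0) = 0 (attained at k = 2)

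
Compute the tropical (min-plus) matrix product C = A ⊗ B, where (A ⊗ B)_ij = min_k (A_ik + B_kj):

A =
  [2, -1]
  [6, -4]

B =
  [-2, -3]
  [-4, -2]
A ⊗ B =
  [-5, -3]
  [-8, -6]

Apply the min-plus product entry-by-entry:
  C[0][0] = min over k of (A[0][0] + B[0][0] = 2 + -2 = 0, A[0][1] + B[1][0] = -1 + -4 = -5) = -5 (attained at k = 1)
  C[0][1] = min over k of (A[0][0] + B[0][1] = 2 + -3 = -1, A[0][1] + B[1][1] = -1 + -2 = -3) = -3 (attained at k = 1)
  C[1][0] = min over k of (A[1][0] + B[0][0] = 6 + -2 = 4, A[1][1] + B[1][0] = -4 + -4 = -8) = -8 (attained at k = 1)
  C[1][1] = min over k of (A[1][0] + B[0][1] = 6 + -3 = 3, A[1][1] + B[1][1] = -4 + -2 = -6) = -6 (attained at k = 1)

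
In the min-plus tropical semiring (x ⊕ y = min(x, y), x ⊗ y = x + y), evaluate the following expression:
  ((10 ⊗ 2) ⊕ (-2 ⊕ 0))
((10 ⊗ 2) ⊕ (-2 ⊕ 0)) = -2

Expand innermost to outermost. Recall ⊕ takes the minimum of its arguments and ⊗ takes their sum. Working out the expression ((10 ⊗ 2) ⊕ (-2 ⊕ 0)) gives -2.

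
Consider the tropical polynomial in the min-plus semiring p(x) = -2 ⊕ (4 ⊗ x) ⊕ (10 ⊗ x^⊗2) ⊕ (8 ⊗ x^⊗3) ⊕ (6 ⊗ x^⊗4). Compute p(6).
p(6) = -2

A tropical monomial a ⊗ x^⊗i evaluates to a + i · x. Evaluating each term at x = 6:
  Term 0 contributes -2 + 0 · 6 = -2
  Term 1 contributes 4 + 1 · 6 = 10
  Term 2 contributes 10 + 2 · 6 = 22
  Term 3 contributes 8 + 3 · 6 = 26
  Term 4 contributes 6 + 4 · 6 = 30
p(6) = ⊕ of these = min[-2, 10, 22, 26, 30] = -2.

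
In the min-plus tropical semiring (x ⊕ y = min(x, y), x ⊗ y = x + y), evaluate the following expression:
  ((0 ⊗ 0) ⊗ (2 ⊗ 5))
((0 ⊗ 0) ⊗ (2 ⊗ 5)) = 7

Expand innermost to outermost. Recall ⊕ takes the minimum of its arguments and ⊗ takes their sum. Working out the expression ((0 ⊗ 0) ⊗ (2 ⊗ 5)) gives 7.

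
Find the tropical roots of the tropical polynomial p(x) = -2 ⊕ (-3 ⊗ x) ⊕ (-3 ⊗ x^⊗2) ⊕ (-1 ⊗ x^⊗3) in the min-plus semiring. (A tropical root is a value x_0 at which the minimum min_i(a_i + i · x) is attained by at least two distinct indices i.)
Roots: {-2, 0, 1}

Each tropical root is a break point of the lower envelope of the lines y = a_i + i · x (there are 4 lines, with slopes 0, 1, ..., 3). Only the lines that attain the minimum somewhere contribute to roots; other lines are dominated. Here the surviving (envelope) indices are i = 3, i = 2, i = 1, i = 0.
Intersections between consecutive envelope lines give the roots: for adjacent envelope indices i < j the intersection is x = (a_i − a_j) / (j − i). Reading off the sorted break points: {-2, 0, 1}.
Verification: at each break x_0, at least two indices attain the minimum of min_i(a_i + i · x_0).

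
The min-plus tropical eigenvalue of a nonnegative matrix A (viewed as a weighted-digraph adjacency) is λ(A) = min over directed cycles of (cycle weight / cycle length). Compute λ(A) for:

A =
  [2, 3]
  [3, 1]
λ(A) = 1

Enumerate directed cycles and compute their means (weight / length). Sample:
  cycle 0 → 0: weight = 2, length = 1, mean = 2/1 ≈ 2.000
  cycle 1 → 1: weight = 1, length = 1, mean = 1/1 ≈ 1.000
  cycle 0 → 1 → 0: weight = 6, length = 2, mean = 6/2 ≈ 3.000
  cycle 1 → 0 → 1: weight = 6, length = 2, mean = 6/2 ≈ 3.000
Minimum mean = 1.000, attained e.g. along the cycle 1 → 1 with weight 1 and length 1. So λ(A) = 1/1 = 1.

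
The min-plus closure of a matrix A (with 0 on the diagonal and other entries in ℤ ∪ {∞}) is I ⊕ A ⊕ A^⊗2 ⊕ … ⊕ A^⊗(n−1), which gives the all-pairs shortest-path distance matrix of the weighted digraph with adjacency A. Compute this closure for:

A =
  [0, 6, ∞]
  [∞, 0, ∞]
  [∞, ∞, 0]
Closure =
  [0, 6, ∞]
  [∞, 0, ∞]
  [∞, ∞, 0]

This is the Floyd-Warshall all-pairs shortest-path computation. For each intermediate vertex k = 0, 1, …, 2, update dist[i][j] ← min(dist[i][j], dist[i][k] + dist[k][j]). The final matrix gives, for each (i, j), the minimum total weight of any directed path from i to j (possibly empty when i = j).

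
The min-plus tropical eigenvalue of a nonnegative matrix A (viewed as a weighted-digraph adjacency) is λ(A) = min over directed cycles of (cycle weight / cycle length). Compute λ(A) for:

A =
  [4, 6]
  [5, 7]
λ(A) = 4

Enumerate directed cycles and compute their means (weight / length). Sample:
  cycle 0 → 0: weight = 4, length = 1, mean = 4/1 ≈ 4.000
  cycle 1 → 1: weight = 7, length = 1, mean = 7/1 ≈ 7.000
  cycle 0 → 1 → 0: weight = 11, length = 2, mean = 11/2 ≈ 5.500
  cycle 1 → 0 → 1: weight = 11, length = 2, mean = 11/2 ≈ 5.500
Minimum mean = 4.000, attained e.g. along the cycle 0 → 0 with weight 4 and length 1. So λ(A) = 4/1 = 4.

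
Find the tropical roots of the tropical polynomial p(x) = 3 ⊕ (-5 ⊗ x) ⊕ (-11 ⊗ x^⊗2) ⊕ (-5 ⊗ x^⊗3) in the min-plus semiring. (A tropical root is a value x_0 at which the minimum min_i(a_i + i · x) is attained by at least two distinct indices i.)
Roots: {-6, 6, 8}

Each tropical root is a break point of the lower envelope of the lines y = a_i + i · x (there are 4 lines, with slopes 0, 1, ..., 3). Only the lines that attain the minimum somewhere contribute to roots; other lines are dominated. Here the surviving (envelope) indices are i = 3, i = 2, i = 1, i = 0.
Intersections between consecutive envelope lines give the roots: for adjacent envelope indices i < j the intersection is x = (a_i − a_j) / (j − i). Reading off the sorted break points: {-6, 6, 8}.
Verification: at each break x_0, at least two indices attain the minimum of min_i(a_i + i · x_0).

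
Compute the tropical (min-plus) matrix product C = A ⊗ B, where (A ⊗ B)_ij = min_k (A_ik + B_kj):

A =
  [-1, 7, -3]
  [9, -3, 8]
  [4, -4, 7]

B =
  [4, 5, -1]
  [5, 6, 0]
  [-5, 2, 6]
A ⊗ B =
  [-8, -1, -2]
  [2, 3, -3]
  [1, 2, -4]

Apply the min-plus product entry-by-entry:
  C[0][0] = min over k of (A[0][0] + B[0][0] = -1 + 4 = 3, A[0][1] + B[1][0] = 7 + 5 = 12, A[0][2] + B[2][0] = -3 + -5 = -8) = -8 (attained at k = 2)
  C[0][1] = min over k of (A[0][0] + B[0][1] = -1 + 5 = 4, A[0][1] + B[1][1] = 7 + 6 = 13, A[0][2] + B[2][1] = -3 + 2 = -1) = -1 (attained at k = 2)
  C[0][2] = min over k of (A[0][0] + B[0][2] = -1 + -1 = -2, A[0][1] + B[1][2] = 7 + 0 = 7, A[0][2] + B[2][2] = -3 + 6 = 3) = -2 (attained at k = 0)
  C[1][0] = min over k of (A[1][0] + B[0][0] = 9 + 4 = 13, A[1][1] + B[1][0] = -3 + 5 = 2, A[1][2] + B[2][0] = 8 + -5 = 3) = 2 (attained at k = 1)
  C[1][1] = min over k of (A[1][0] + B[0][1] = 9 + 5 = 14, A[1][1] + B[1][1] = -3 + 6 = 3, A[1][2] + B[2][1] = 8 + 2 = 10) = 3 (attained at k = 1)
  C[1][2] = min over k of (A[1][0] + B[0][2] = 9 + -1 = 8, A[1][1] + B[1][2] = -3 + 0 = -3, A[1][2] + B[2][2] = 8 + 6 = 14) = -3 (attained at k = 1)
  C[2][0] = min over k of (A[2][0] + B[0][0] = 4 + 4 = 8, A[2][1] + B[1][0] = -4 + 5 = 1, A[2][2] + B[2][0] = 7 + -5 = 2) = 1 (attained at k = 1)
  C[2][1] = min over k of (A[2][0] + B[0][1] = 4 + 5 = 9, A[2][1] + B[1][1] = -4 + 6 = 2, A[2][2] + B[2][1] = 7 + 2 = 9) = 2 (attained at k = 1)
  C[2][2] = min over k of (A[2][0] + B[0][2] = 4 + -1 = 3, A[2][1] + B[1][2] = -4 + 0 = -4, A[2][2] + B[2][2] = 7 + 6 = 13) = -4 (attained at k = 1)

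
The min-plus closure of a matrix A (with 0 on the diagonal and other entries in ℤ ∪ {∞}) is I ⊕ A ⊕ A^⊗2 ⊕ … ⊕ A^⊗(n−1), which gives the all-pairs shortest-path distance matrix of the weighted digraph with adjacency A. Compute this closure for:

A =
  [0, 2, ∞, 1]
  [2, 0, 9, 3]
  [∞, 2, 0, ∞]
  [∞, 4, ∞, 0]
Closure =
  [0, 2, 11, 1]
  [2, 0, 9, 3]
  [4, 2, 0, 5]
  [6, 4, 13, 0]

This is the Floyd-Warshall all-pairs shortest-path computation. For each intermediate vertex k = 0, 1, …, 3, update dist[i][j] ← min(dist[i][j], dist[i][k] + dist[k][j]). The final matrix gives, for each (i, j), the minimum total weight of any directed path from i to j (possibly empty when i = j).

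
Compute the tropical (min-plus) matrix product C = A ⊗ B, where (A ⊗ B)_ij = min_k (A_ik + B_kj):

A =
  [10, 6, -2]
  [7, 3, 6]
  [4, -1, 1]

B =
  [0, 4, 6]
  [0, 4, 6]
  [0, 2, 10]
A ⊗ B =
  [-2, 0, 8]
  [3, 7, 9]
  [-1, 3, 5]

Apply the min-plus product entry-by-entry:
  C[0][0] = min over k of (A[0][0] + B[0][0] = 10 + 0 = 10, A[0][1] + B[1][0] = 6 + 0 = 6, A[0][2] + B[2][0] = -2 + 0 = -2) = -2 (attained at k = 2)
  C[0][1] = min over k of (A[0][0] + B[0][1] = 10 + 4 = 14, A[0][1] + B[1][1] = 6 + 4 = 10, A[0][2] + B[2][1] = -2 + 2 = 0) = 0 (attained at k = 2)
  C[0][2] = min over k of (A[0][0] + B[0][2] = 10 + 6 = 16, A[0][1] + B[1][2] = 6 + 6 = 12, A[0][2] + B[2][2] = -2 + 10 = 8) = 8 (attained at k = 2)
  C[1][0] = min over k of (A[1][0] + B[0][0] = 7 + 0 = 7, A[1][1] + B[1][0] = 3 + 0 = 3, A[1][2] + B[2][0] = 6 + 0 = 6) = 3 (attained at k = 1)
  C[1][1] = min over k of (A[1][0] + B[0][1] = 7 + 4 = 11, A[1][1] + B[1][1] = 3 + 4 = 7, A[1][2] + B[2][1] = 6 + 2 = 8) = 7 (attained at k = 1)
  C[1][2] = min over k of (A[1][0] + B[0][2] = 7 + 6 = 13, A[1][1] + B[1][2] = 3 + 6 = 9, A[1][2] + B[2][2] = 6 + 10 = 16) = 9 (attained at k = 1)
  C[2][0] = min over k of (A[2][0] + B[0][0] = 4 + 0 = 4, A[2][1] + B[1][0] = -1 + 0 = -1, A[2][2] + B[2][0] = 1 + 0 = 1) = -1 (attained at k = 1)
  C[2][1] = min over k of (A[2][0] + B[0][1] = 4 + 4 = 8, A[2][1] + B[1][1] = -1 + 4 = 3, A[2][2] + B[2][1] = 1 + 2 = 3) = 3 (attained at k = 1)
  C[2][2] = min over k of (A[2][0] + B[0][2] = 4 + 6 = 10, A[2][1] + B[1][2] = -1 + 6 = 5, A[2][2] + B[2][2] = 1 + 10 = 11) = 5 (attained at k = 1)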